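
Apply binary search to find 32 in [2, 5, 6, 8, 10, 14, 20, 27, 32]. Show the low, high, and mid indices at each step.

Binary search for 32 in [2, 5, 6, 8, 10, 14, 20, 27, 32]:

lo=0, hi=8, mid=4, arr[mid]=10 -> 10 < 32, search right half
lo=5, hi=8, mid=6, arr[mid]=20 -> 20 < 32, search right half
lo=7, hi=8, mid=7, arr[mid]=27 -> 27 < 32, search right half
lo=8, hi=8, mid=8, arr[mid]=32 -> Found target at index 8!

Binary search finds 32 at index 8 after 4 comparisons. The search repeatedly halves the search space by comparing with the middle element.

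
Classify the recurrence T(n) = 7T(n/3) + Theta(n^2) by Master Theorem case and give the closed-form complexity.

Master Theorem for T(n) = 7T(n/3) + O(n^2):

a = 7, b = 3, c = 2
log_b(a) = log_3(7) = 1.7712

Case 3: c = 2 > log_3(7) = 1.7712
T(n) = O(n^2) = O(n^2)

For T(n) = 7T(n/3) + O(n^2): log_3(7) = 1.7712. This is Case 3 of the Master Theorem (c > log_b(a), work dominated by root), giving O(n^2).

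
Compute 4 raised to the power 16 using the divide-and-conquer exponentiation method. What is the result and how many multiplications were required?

Computing 4^16 by squaring (build up from 4^1; each line after the first costs one multiplication):

4^1 = 4
4^2 = (4^1)^2 = 4^2 = 16
4^4 = (4^2)^2 = 16^2 = 256
4^8 = (4^4)^2 = 256^2 = 65536
4^16 = (4^8)^2 = 65536^2 = 4294967296

Result: 4294967296
Multiplications needed: 4 (4 lines after 4^1)

4^16 = 4294967296. Using exponentiation by squaring, this requires 4 multiplications. The key idea: if the exponent is even, square the half-power; if odd, multiply by the base once.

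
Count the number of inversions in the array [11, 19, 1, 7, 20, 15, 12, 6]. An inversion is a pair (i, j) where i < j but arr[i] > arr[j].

Finding inversions in [11, 19, 1, 7, 20, 15, 12, 6]:

(0, 2): arr[0]=11 > arr[2]=1
(0, 3): arr[0]=11 > arr[3]=7
(0, 7): arr[0]=11 > arr[7]=6
(1, 2): arr[1]=19 > arr[2]=1
(1, 3): arr[1]=19 > arr[3]=7
(1, 5): arr[1]=19 > arr[5]=15
(1, 6): arr[1]=19 > arr[6]=12
(1, 7): arr[1]=19 > arr[7]=6
(3, 7): arr[3]=7 > arr[7]=6
(4, 5): arr[4]=20 > arr[5]=15
(4, 6): arr[4]=20 > arr[6]=12
(4, 7): arr[4]=20 > arr[7]=6
(5, 6): arr[5]=15 > arr[6]=12
(5, 7): arr[5]=15 > arr[7]=6
(6, 7): arr[6]=12 > arr[7]=6

Total inversions: 15

The array has 15 inversion(s): (0,2), (0,3), (0,7), (1,2), (1,3), (1,5), (1,6), (1,7), (3,7), (4,5), (4,6), (4,7), (5,6), (5,7), (6,7). Each pair (i,j) satisfies i < j and arr[i] > arr[j].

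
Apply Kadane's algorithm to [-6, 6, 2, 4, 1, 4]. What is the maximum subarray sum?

Using Kadane's algorithm on [-6, 6, 2, 4, 1, 4]:

Scanning through the array:
Position 1 (value 6): max_ending_here = 6, max_so_far = 6
Position 2 (value 2): max_ending_here = 8, max_so_far = 8
Position 3 (value 4): max_ending_here = 12, max_so_far = 12
Position 4 (value 1): max_ending_here = 13, max_so_far = 13
Position 5 (value 4): max_ending_here = 17, max_so_far = 17

Maximum subarray: [6, 2, 4, 1, 4]
Maximum sum: 17

The maximum subarray is [6, 2, 4, 1, 4] with sum 17. This subarray runs from index 1 to index 5.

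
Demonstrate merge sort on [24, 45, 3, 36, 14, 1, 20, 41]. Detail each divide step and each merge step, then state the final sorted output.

Merge sort trace:

Split: [24, 45, 3, 36, 14, 1, 20, 41] -> [24, 45, 3, 36] and [14, 1, 20, 41]
  Split: [24, 45, 3, 36] -> [24, 45] and [3, 36]
    Split: [24, 45] -> [24] and [45]
    Merge: [24] + [45] -> [24, 45]
    Split: [3, 36] -> [3] and [36]
    Merge: [3] + [36] -> [3, 36]
  Merge: [24, 45] + [3, 36] -> [3, 24, 36, 45]
  Split: [14, 1, 20, 41] -> [14, 1] and [20, 41]
    Split: [14, 1] -> [14] and [1]
    Merge: [14] + [1] -> [1, 14]
    Split: [20, 41] -> [20] and [41]
    Merge: [20] + [41] -> [20, 41]
  Merge: [1, 14] + [20, 41] -> [1, 14, 20, 41]
Merge: [3, 24, 36, 45] + [1, 14, 20, 41] -> [1, 3, 14, 20, 24, 36, 41, 45]

Final sorted array: [1, 3, 14, 20, 24, 36, 41, 45]

The merge sort proceeds by recursively splitting the array and merging sorted halves.
After all merges, the sorted array is [1, 3, 14, 20, 24, 36, 41, 45].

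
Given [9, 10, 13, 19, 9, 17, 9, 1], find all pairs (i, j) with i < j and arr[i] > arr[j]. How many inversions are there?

Finding inversions in [9, 10, 13, 19, 9, 17, 9, 1]:

(0, 7): arr[0]=9 > arr[7]=1
(1, 4): arr[1]=10 > arr[4]=9
(1, 6): arr[1]=10 > arr[6]=9
(1, 7): arr[1]=10 > arr[7]=1
(2, 4): arr[2]=13 > arr[4]=9
(2, 6): arr[2]=13 > arr[6]=9
(2, 7): arr[2]=13 > arr[7]=1
(3, 4): arr[3]=19 > arr[4]=9
(3, 5): arr[3]=19 > arr[5]=17
(3, 6): arr[3]=19 > arr[6]=9
(3, 7): arr[3]=19 > arr[7]=1
(4, 7): arr[4]=9 > arr[7]=1
(5, 6): arr[5]=17 > arr[6]=9
(5, 7): arr[5]=17 > arr[7]=1
(6, 7): arr[6]=9 > arr[7]=1

Total inversions: 15

The array has 15 inversion(s): (0,7), (1,4), (1,6), (1,7), (2,4), (2,6), (2,7), (3,4), (3,5), (3,6), (3,7), (4,7), (5,6), (5,7), (6,7). Each pair (i,j) satisfies i < j and arr[i] > arr[j].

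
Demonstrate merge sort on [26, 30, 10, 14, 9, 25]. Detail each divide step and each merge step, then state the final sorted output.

Merge sort trace:

Split: [26, 30, 10, 14, 9, 25] -> [26, 30, 10] and [14, 9, 25]
  Split: [26, 30, 10] -> [26] and [30, 10]
    Split: [30, 10] -> [30] and [10]
    Merge: [30] + [10] -> [10, 30]
  Merge: [26] + [10, 30] -> [10, 26, 30]
  Split: [14, 9, 25] -> [14] and [9, 25]
    Split: [9, 25] -> [9] and [25]
    Merge: [9] + [25] -> [9, 25]
  Merge: [14] + [9, 25] -> [9, 14, 25]
Merge: [10, 26, 30] + [9, 14, 25] -> [9, 10, 14, 25, 26, 30]

Final sorted array: [9, 10, 14, 25, 26, 30]

The merge sort proceeds by recursively splitting the array and merging sorted halves.
After all merges, the sorted array is [9, 10, 14, 25, 26, 30].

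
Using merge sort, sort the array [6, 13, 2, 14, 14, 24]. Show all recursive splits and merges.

Merge sort trace:

Split: [6, 13, 2, 14, 14, 24] -> [6, 13, 2] and [14, 14, 24]
  Split: [6, 13, 2] -> [6] and [13, 2]
    Split: [13, 2] -> [13] and [2]
    Merge: [13] + [2] -> [2, 13]
  Merge: [6] + [2, 13] -> [2, 6, 13]
  Split: [14, 14, 24] -> [14] and [14, 24]
    Split: [14, 24] -> [14] and [24]
    Merge: [14] + [24] -> [14, 24]
  Merge: [14] + [14, 24] -> [14, 14, 24]
Merge: [2, 6, 13] + [14, 14, 24] -> [2, 6, 13, 14, 14, 24]

Final sorted array: [2, 6, 13, 14, 14, 24]

The merge sort proceeds by recursively splitting the array and merging sorted halves.
After all merges, the sorted array is [2, 6, 13, 14, 14, 24].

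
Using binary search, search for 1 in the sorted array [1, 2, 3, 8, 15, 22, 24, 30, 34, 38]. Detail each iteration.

Binary search for 1 in [1, 2, 3, 8, 15, 22, 24, 30, 34, 38]:

lo=0, hi=9, mid=4, arr[mid]=15 -> 15 > 1, search left half
lo=0, hi=3, mid=1, arr[mid]=2 -> 2 > 1, search left half
lo=0, hi=0, mid=0, arr[mid]=1 -> Found target at index 0!

Binary search finds 1 at index 0 after 3 comparisons. The search repeatedly halves the search space by comparing with the middle element.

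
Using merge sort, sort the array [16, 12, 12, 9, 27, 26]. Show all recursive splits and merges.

Merge sort trace:

Split: [16, 12, 12, 9, 27, 26] -> [16, 12, 12] and [9, 27, 26]
  Split: [16, 12, 12] -> [16] and [12, 12]
    Split: [12, 12] -> [12] and [12]
    Merge: [12] + [12] -> [12, 12]
  Merge: [16] + [12, 12] -> [12, 12, 16]
  Split: [9, 27, 26] -> [9] and [27, 26]
    Split: [27, 26] -> [27] and [26]
    Merge: [27] + [26] -> [26, 27]
  Merge: [9] + [26, 27] -> [9, 26, 27]
Merge: [12, 12, 16] + [9, 26, 27] -> [9, 12, 12, 16, 26, 27]

Final sorted array: [9, 12, 12, 16, 26, 27]

The merge sort proceeds by recursively splitting the array and merging sorted halves.
After all merges, the sorted array is [9, 12, 12, 16, 26, 27].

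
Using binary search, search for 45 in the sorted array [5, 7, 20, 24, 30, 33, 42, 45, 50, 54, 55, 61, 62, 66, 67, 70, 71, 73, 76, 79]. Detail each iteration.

Binary search for 45 in [5, 7, 20, 24, 30, 33, 42, 45, 50, 54, 55, 61, 62, 66, 67, 70, 71, 73, 76, 79]:

lo=0, hi=19, mid=9, arr[mid]=54 -> 54 > 45, search left half
lo=0, hi=8, mid=4, arr[mid]=30 -> 30 < 45, search right half
lo=5, hi=8, mid=6, arr[mid]=42 -> 42 < 45, search right half
lo=7, hi=8, mid=7, arr[mid]=45 -> Found target at index 7!

Binary search finds 45 at index 7 after 4 comparisons. The search repeatedly halves the search space by comparing with the middle element.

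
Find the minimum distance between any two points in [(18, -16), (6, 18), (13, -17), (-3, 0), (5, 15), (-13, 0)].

Computing all pairwise distances among 6 points:

d((18, -16), (6, 18)) = 36.0555
d((18, -16), (13, -17)) = 5.099
d((18, -16), (-3, 0)) = 26.4008
d((18, -16), (5, 15)) = 33.6155
d((18, -16), (-13, 0)) = 34.8855
d((6, 18), (13, -17)) = 35.6931
d((6, 18), (-3, 0)) = 20.1246
d((6, 18), (5, 15)) = 3.1623 <-- minimum
d((6, 18), (-13, 0)) = 26.1725
d((13, -17), (-3, 0)) = 23.3452
d((13, -17), (5, 15)) = 32.9848
d((13, -17), (-13, 0)) = 31.0644
d((-3, 0), (5, 15)) = 17.0
d((-3, 0), (-13, 0)) = 10.0
d((5, 15), (-13, 0)) = 23.4307

Closest pair: (6, 18) and (5, 15) with distance 3.1623

The closest pair is (6, 18) and (5, 15) with Euclidean distance 3.1623. For 6 points, brute-force pairwise comparison is shown above. For large n, the divide-and-conquer algorithm (sort by x, recurse on halves, check the dividing strip) achieves O(n log n).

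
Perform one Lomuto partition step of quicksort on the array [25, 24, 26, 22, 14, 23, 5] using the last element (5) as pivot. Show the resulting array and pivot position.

Lomuto partition with pivot = 5:

Initial array: [25, 24, 26, 22, 14, 23, 5]

arr[0]=25 > 5: no swap
arr[1]=24 > 5: no swap
arr[2]=26 > 5: no swap
arr[3]=22 > 5: no swap
arr[4]=14 > 5: no swap
arr[5]=23 > 5: no swap

Place pivot at position 0: [5, 24, 26, 22, 14, 23, 25]
Pivot position: 0

After partitioning with pivot 5, the array becomes [5, 24, 26, 22, 14, 23, 25]. The pivot is placed at index 0. All elements to the left of the pivot are <= 5, and all elements to the right are > 5.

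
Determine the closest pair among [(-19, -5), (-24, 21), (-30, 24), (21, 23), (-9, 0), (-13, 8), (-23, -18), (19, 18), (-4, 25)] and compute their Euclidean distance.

Computing all pairwise distances among 9 points:

d((-19, -5), (-24, 21)) = 26.4764
d((-19, -5), (-30, 24)) = 31.0161
d((-19, -5), (21, 23)) = 48.8262
d((-19, -5), (-9, 0)) = 11.1803
d((-19, -5), (-13, 8)) = 14.3178
d((-19, -5), (-23, -18)) = 13.6015
d((-19, -5), (19, 18)) = 44.4185
d((-19, -5), (-4, 25)) = 33.541
d((-24, 21), (-30, 24)) = 6.7082
d((-24, 21), (21, 23)) = 45.0444
d((-24, 21), (-9, 0)) = 25.807
d((-24, 21), (-13, 8)) = 17.0294
d((-24, 21), (-23, -18)) = 39.0128
d((-24, 21), (19, 18)) = 43.1045
d((-24, 21), (-4, 25)) = 20.3961
d((-30, 24), (21, 23)) = 51.0098
d((-30, 24), (-9, 0)) = 31.8904
d((-30, 24), (-13, 8)) = 23.3452
d((-30, 24), (-23, -18)) = 42.5793
d((-30, 24), (19, 18)) = 49.366
d((-30, 24), (-4, 25)) = 26.0192
d((21, 23), (-9, 0)) = 37.8021
d((21, 23), (-13, 8)) = 37.1618
d((21, 23), (-23, -18)) = 60.1415
d((21, 23), (19, 18)) = 5.3852 <-- minimum
d((21, 23), (-4, 25)) = 25.0799
d((-9, 0), (-13, 8)) = 8.9443
d((-9, 0), (-23, -18)) = 22.8035
d((-9, 0), (19, 18)) = 33.2866
d((-9, 0), (-4, 25)) = 25.4951
d((-13, 8), (-23, -18)) = 27.8568
d((-13, 8), (19, 18)) = 33.5261
d((-13, 8), (-4, 25)) = 19.2354
d((-23, -18), (19, 18)) = 55.3173
d((-23, -18), (-4, 25)) = 47.0106
d((19, 18), (-4, 25)) = 24.0416

Closest pair: (21, 23) and (19, 18) with distance 5.3852

The closest pair is (21, 23) and (19, 18) with Euclidean distance 5.3852. For 9 points, brute-force pairwise comparison is shown above. For large n, the divide-and-conquer algorithm (sort by x, recurse on halves, check the dividing strip) achieves O(n log n).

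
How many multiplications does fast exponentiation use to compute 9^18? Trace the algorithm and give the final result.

Computing 9^18 by squaring (build up from 9^1; each line after the first costs one multiplication):

9^1 = 9
9^2 = (9^1)^2 = 9^2 = 81
9^4 = (9^2)^2 = 81^2 = 6561
9^8 = (9^4)^2 = 6561^2 = 43046721
9^9 = 9 * 9^8 = 9 * 43046721 = 387420489
9^18 = (9^9)^2 = 387420489^2 = 150094635296999121

Result: 150094635296999121
Multiplications needed: 5 (5 lines after 9^1)

9^18 = 150094635296999121. Using exponentiation by squaring, this requires 5 multiplications. The key idea: if the exponent is even, square the half-power; if odd, multiply by the base once.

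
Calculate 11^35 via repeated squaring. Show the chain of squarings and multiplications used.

Computing 11^35 by squaring (build up from 11^1; each line after the first costs one multiplication):

11^1 = 11
11^2 = (11^1)^2 = 11^2 = 121
11^4 = (11^2)^2 = 121^2 = 14641
11^8 = (11^4)^2 = 14641^2 = 214358881
11^16 = (11^8)^2 = 214358881^2 = 45949729863572161
11^17 = 11 * 11^16 = 11 * 45949729863572161 = 505447028499293771
11^34 = (11^17)^2 = 505447028499293771^2 = 255476698618765889551019445759400441
11^35 = 11 * 11^34 = 11 * 255476698618765889551019445759400441 = 2810243684806424785061213903353404851

Result: 2810243684806424785061213903353404851
Multiplications needed: 7 (7 lines after 11^1)

11^35 = 2810243684806424785061213903353404851. Using exponentiation by squaring, this requires 7 multiplications. The key idea: if the exponent is even, square the half-power; if odd, multiply by the base once.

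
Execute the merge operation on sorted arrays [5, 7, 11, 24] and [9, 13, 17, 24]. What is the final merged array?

Merging process:

Compare 5 vs 9: take 5 from left. Merged: [5]
Compare 7 vs 9: take 7 from left. Merged: [5, 7]
Compare 11 vs 9: take 9 from right. Merged: [5, 7, 9]
Compare 11 vs 13: take 11 from left. Merged: [5, 7, 9, 11]
Compare 24 vs 13: take 13 from right. Merged: [5, 7, 9, 11, 13]
Compare 24 vs 17: take 17 from right. Merged: [5, 7, 9, 11, 13, 17]
Compare 24 vs 24: take 24 from left. Merged: [5, 7, 9, 11, 13, 17, 24]
Append remaining from right: [24]. Merged: [5, 7, 9, 11, 13, 17, 24, 24]

Final merged array: [5, 7, 9, 11, 13, 17, 24, 24]
Total comparisons: 7

The merged array is [5, 7, 9, 11, 13, 17, 24, 24], requiring 7 comparisons. The merge step runs in O(n) time where n is the total number of elements.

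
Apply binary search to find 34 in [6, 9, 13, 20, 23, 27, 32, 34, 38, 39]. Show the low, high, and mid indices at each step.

Binary search for 34 in [6, 9, 13, 20, 23, 27, 32, 34, 38, 39]:

lo=0, hi=9, mid=4, arr[mid]=23 -> 23 < 34, search right half
lo=5, hi=9, mid=7, arr[mid]=34 -> Found target at index 7!

Binary search finds 34 at index 7 after 2 comparisons. The search repeatedly halves the search space by comparing with the middle element.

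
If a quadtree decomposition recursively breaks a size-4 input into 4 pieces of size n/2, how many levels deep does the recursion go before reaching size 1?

For divide and conquer with division factor 2:

Problem sizes at each level:
Level 0: 4
Level 1: 2
Level 2: 1

The root is level 0 and the size-1 base case is level 2 (the tree spans levels 0 through 2, i.e. 3 levels counting the root), so the depth is the number of divisions: log_2(4) = 2

The recursion tree depth is log_2(4) = 2. At each level, the problem size is divided by 2, so it takes 2 divisions to reduce to a base case of size 1. The algorithm makes 4 recursive calls at each level.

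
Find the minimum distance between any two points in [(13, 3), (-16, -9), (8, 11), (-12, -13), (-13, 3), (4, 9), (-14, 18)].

Computing all pairwise distances among 7 points:

d((13, 3), (-16, -9)) = 31.3847
d((13, 3), (8, 11)) = 9.434
d((13, 3), (-12, -13)) = 29.6816
d((13, 3), (-13, 3)) = 26.0
d((13, 3), (4, 9)) = 10.8167
d((13, 3), (-14, 18)) = 30.8869
d((-16, -9), (8, 11)) = 31.241
d((-16, -9), (-12, -13)) = 5.6569
d((-16, -9), (-13, 3)) = 12.3693
d((-16, -9), (4, 9)) = 26.9072
d((-16, -9), (-14, 18)) = 27.074
d((8, 11), (-12, -13)) = 31.241
d((8, 11), (-13, 3)) = 22.4722
d((8, 11), (4, 9)) = 4.4721 <-- minimum
d((8, 11), (-14, 18)) = 23.0868
d((-12, -13), (-13, 3)) = 16.0312
d((-12, -13), (4, 9)) = 27.2029
d((-12, -13), (-14, 18)) = 31.0644
d((-13, 3), (4, 9)) = 18.0278
d((-13, 3), (-14, 18)) = 15.0333
d((4, 9), (-14, 18)) = 20.1246

Closest pair: (8, 11) and (4, 9) with distance 4.4721

The closest pair is (8, 11) and (4, 9) with Euclidean distance 4.4721. For 7 points, brute-force pairwise comparison is shown above. For large n, the divide-and-conquer algorithm (sort by x, recurse on halves, check the dividing strip) achieves O(n log n).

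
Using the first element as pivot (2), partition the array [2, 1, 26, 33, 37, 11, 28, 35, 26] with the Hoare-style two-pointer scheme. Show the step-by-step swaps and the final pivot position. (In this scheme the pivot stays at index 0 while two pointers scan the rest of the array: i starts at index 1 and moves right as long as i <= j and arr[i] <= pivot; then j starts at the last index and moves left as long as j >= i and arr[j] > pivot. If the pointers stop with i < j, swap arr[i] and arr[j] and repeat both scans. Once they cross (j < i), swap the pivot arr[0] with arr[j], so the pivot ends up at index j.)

Hoare-style two-pointer partition with pivot = 2:

Initial array: [2, 1, 26, 33, 37, 11, 28, 35, 26]

Pointers start at i = 1, j = 8.
i ends at 2, j ends at 1: the pointers have crossed (j < i), so scanning stops.

Swap pivot arr[0] with arr[1] to place pivot at position 1: [1, 2, 26, 33, 37, 11, 28, 35, 26]
Pivot position: 1

After partitioning with pivot 2, the array becomes [1, 2, 26, 33, 37, 11, 28, 35, 26]. The pivot is placed at index 1. All elements to the left of the pivot are <= 2, and all elements to the right are > 2.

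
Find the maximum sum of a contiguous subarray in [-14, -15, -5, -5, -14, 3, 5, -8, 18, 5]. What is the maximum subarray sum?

Using Kadane's algorithm on [-14, -15, -5, -5, -14, 3, 5, -8, 18, 5]:

Scanning through the array:
Position 1 (value -15): max_ending_here = -15, max_so_far = -14
Position 2 (value -5): max_ending_here = -5, max_so_far = -5
Position 3 (value -5): max_ending_here = -5, max_so_far = -5
Position 4 (value -14): max_ending_here = -14, max_so_far = -5
Position 5 (value 3): max_ending_here = 3, max_so_far = 3
Position 6 (value 5): max_ending_here = 8, max_so_far = 8
Position 7 (value -8): max_ending_here = 0, max_so_far = 8
Position 8 (value 18): max_ending_here = 18, max_so_far = 18
Position 9 (value 5): max_ending_here = 23, max_so_far = 23

Maximum subarray: [3, 5, -8, 18, 5]
Maximum sum: 23

The maximum subarray is [3, 5, -8, 18, 5] with sum 23. This subarray runs from index 5 to index 9.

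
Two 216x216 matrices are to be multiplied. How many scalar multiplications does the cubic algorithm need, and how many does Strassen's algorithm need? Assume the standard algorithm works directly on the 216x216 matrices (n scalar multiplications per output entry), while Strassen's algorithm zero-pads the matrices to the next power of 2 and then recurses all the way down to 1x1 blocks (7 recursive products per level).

Matrix multiplication for 216x216 matrices:

Strassen's algorithm requires power-of-2 dimensions. Pad 216x216 to 256x256 (next power of 2).

Standard algorithm: 216^3 = 10077696 multiplications
Strassen's algorithm: 7^(log2(256)) = 7^8 = 5764801 multiplications
Savings: 10077696 - 5764801 = 4312895 multiplications

Standard: 10077696 multiplications (216^3). Strassen: 5764801 multiplications (7^8, after padding to 256x256). Strassen reduces 8 recursive multiplications to 7 at each level.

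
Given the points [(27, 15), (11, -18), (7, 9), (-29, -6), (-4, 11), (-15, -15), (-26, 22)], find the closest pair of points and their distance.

Computing all pairwise distances among 7 points:

d((27, 15), (11, -18)) = 36.6742
d((27, 15), (7, 9)) = 20.8806
d((27, 15), (-29, -6)) = 59.808
d((27, 15), (-4, 11)) = 31.257
d((27, 15), (-15, -15)) = 51.614
d((27, 15), (-26, 22)) = 53.4603
d((11, -18), (7, 9)) = 27.2947
d((11, -18), (-29, -6)) = 41.7612
d((11, -18), (-4, 11)) = 32.6497
d((11, -18), (-15, -15)) = 26.1725
d((11, -18), (-26, 22)) = 54.4885
d((7, 9), (-29, -6)) = 39.0
d((7, 9), (-4, 11)) = 11.1803 <-- minimum
d((7, 9), (-15, -15)) = 32.5576
d((7, 9), (-26, 22)) = 35.4683
d((-29, -6), (-4, 11)) = 30.2324
d((-29, -6), (-15, -15)) = 16.6433
d((-29, -6), (-26, 22)) = 28.1603
d((-4, 11), (-15, -15)) = 28.2312
d((-4, 11), (-26, 22)) = 24.5967
d((-15, -15), (-26, 22)) = 38.6005

Closest pair: (7, 9) and (-4, 11) with distance 11.1803

The closest pair is (7, 9) and (-4, 11) with Euclidean distance 11.1803. For 7 points, brute-force pairwise comparison is shown above. For large n, the divide-and-conquer algorithm (sort by x, recurse on halves, check the dividing strip) achieves O(n log n).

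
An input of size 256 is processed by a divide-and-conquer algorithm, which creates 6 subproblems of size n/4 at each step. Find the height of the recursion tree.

For divide and conquer with division factor 4:

Problem sizes at each level:
Level 0: 256
Level 1: 64
Level 2: 16
Level 3: 4
Level 4: 1

The root is level 0 and the size-1 base case is level 4 (the tree spans levels 0 through 4, i.e. 5 levels counting the root), so the depth is the number of divisions: log_4(256) = 4

The recursion tree depth is log_4(256) = 4. At each level, the problem size is divided by 4, so it takes 4 divisions to reduce to a base case of size 1. The algorithm makes 6 recursive calls at each level.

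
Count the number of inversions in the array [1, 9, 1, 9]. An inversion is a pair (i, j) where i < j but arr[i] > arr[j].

Finding inversions in [1, 9, 1, 9]:

(1, 2): arr[1]=9 > arr[2]=1

Total inversions: 1

The array has 1 inversion(s): (1,2). Each pair (i,j) satisfies i < j and arr[i] > arr[j].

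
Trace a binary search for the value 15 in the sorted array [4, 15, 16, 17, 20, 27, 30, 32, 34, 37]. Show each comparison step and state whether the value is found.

Binary search for 15 in [4, 15, 16, 17, 20, 27, 30, 32, 34, 37]:

lo=0, hi=9, mid=4, arr[mid]=20 -> 20 > 15, search left half
lo=0, hi=3, mid=1, arr[mid]=15 -> Found target at index 1!

Binary search finds 15 at index 1 after 2 comparisons. The search repeatedly halves the search space by comparing with the middle element.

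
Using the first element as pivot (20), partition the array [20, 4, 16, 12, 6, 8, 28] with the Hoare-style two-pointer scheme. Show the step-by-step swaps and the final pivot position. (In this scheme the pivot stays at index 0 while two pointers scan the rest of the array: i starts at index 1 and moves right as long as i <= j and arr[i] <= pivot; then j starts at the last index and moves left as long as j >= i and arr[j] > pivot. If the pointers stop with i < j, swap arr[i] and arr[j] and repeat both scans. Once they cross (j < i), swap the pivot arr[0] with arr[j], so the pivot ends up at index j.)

Hoare-style two-pointer partition with pivot = 20:

Initial array: [20, 4, 16, 12, 6, 8, 28]

Pointers start at i = 1, j = 6.
i ends at 6, j ends at 5: the pointers have crossed (j < i), so scanning stops.

Swap pivot arr[0] with arr[5] to place pivot at position 5: [8, 4, 16, 12, 6, 20, 28]
Pivot position: 5

After partitioning with pivot 20, the array becomes [8, 4, 16, 12, 6, 20, 28]. The pivot is placed at index 5. All elements to the left of the pivot are <= 20, and all elements to the right are > 20.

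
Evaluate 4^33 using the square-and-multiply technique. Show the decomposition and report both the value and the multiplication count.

Computing 4^33 by squaring (build up from 4^1; each line after the first costs one multiplication):

4^1 = 4
4^2 = (4^1)^2 = 4^2 = 16
4^4 = (4^2)^2 = 16^2 = 256
4^8 = (4^4)^2 = 256^2 = 65536
4^16 = (4^8)^2 = 65536^2 = 4294967296
4^32 = (4^16)^2 = 4294967296^2 = 18446744073709551616
4^33 = 4 * 4^32 = 4 * 18446744073709551616 = 73786976294838206464

Result: 73786976294838206464
Multiplications needed: 6 (6 lines after 4^1)

4^33 = 73786976294838206464. Using exponentiation by squaring, this requires 6 multiplications. The key idea: if the exponent is even, square the half-power; if odd, multiply by the base once.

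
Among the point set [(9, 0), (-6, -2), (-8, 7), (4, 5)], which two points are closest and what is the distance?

Computing all pairwise distances among 4 points:

d((9, 0), (-6, -2)) = 15.1327
d((9, 0), (-8, 7)) = 18.3848
d((9, 0), (4, 5)) = 7.0711 <-- minimum
d((-6, -2), (-8, 7)) = 9.2195
d((-6, -2), (4, 5)) = 12.2066
d((-8, 7), (4, 5)) = 12.1655

Closest pair: (9, 0) and (4, 5) with distance 7.0711

The closest pair is (9, 0) and (4, 5) with Euclidean distance 7.0711. For 4 points, brute-force pairwise comparison is shown above. For large n, the divide-and-conquer algorithm (sort by x, recurse on halves, check the dividing strip) achieves O(n log n).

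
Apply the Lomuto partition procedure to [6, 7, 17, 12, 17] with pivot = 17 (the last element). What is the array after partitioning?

Lomuto partition with pivot = 17:

Initial array: [6, 7, 17, 12, 17]

arr[0]=6 <= 17: swap with position 0, array becomes [6, 7, 17, 12, 17]
arr[1]=7 <= 17: swap with position 1, array becomes [6, 7, 17, 12, 17]
arr[2]=17 <= 17: swap with position 2, array becomes [6, 7, 17, 12, 17]
arr[3]=12 <= 17: swap with position 3, array becomes [6, 7, 17, 12, 17]

Place pivot at position 4: [6, 7, 17, 12, 17]
Pivot position: 4

After partitioning with pivot 17, the array becomes [6, 7, 17, 12, 17]. The pivot is placed at index 4. All elements to the left of the pivot are <= 17, and all elements to the right are > 17.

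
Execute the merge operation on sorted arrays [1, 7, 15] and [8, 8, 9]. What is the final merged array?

Merging process:

Compare 1 vs 8: take 1 from left. Merged: [1]
Compare 7 vs 8: take 7 from left. Merged: [1, 7]
Compare 15 vs 8: take 8 from right. Merged: [1, 7, 8]
Compare 15 vs 8: take 8 from right. Merged: [1, 7, 8, 8]
Compare 15 vs 9: take 9 from right. Merged: [1, 7, 8, 8, 9]
Append remaining from left: [15]. Merged: [1, 7, 8, 8, 9, 15]

Final merged array: [1, 7, 8, 8, 9, 15]
Total comparisons: 5

The merged array is [1, 7, 8, 8, 9, 15], requiring 5 comparisons. The merge step runs in O(n) time where n is the total number of elements.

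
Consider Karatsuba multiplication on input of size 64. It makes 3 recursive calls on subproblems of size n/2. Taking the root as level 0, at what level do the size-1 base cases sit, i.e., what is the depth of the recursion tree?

For divide and conquer with division factor 2:

Problem sizes at each level:
Level 0: 64
Level 1: 32
Level 2: 16
Level 3: 8
Level 4: 4
Level 5: 2
Level 6: 1

The root is level 0 and the size-1 base case is level 6 (the tree spans levels 0 through 6, i.e. 7 levels counting the root), so the depth is the number of divisions: log_2(64) = 6

The recursion tree depth is log_2(64) = 6. At each level, the problem size is divided by 2, so it takes 6 divisions to reduce to a base case of size 1. The algorithm makes 3 recursive calls at each level.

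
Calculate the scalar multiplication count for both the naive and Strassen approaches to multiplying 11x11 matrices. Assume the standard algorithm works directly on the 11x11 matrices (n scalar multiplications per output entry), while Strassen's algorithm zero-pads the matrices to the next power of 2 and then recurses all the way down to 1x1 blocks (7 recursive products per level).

Matrix multiplication for 11x11 matrices:

Strassen's algorithm requires power-of-2 dimensions. Pad 11x11 to 16x16 (next power of 2).

Standard algorithm: 11^3 = 1331 multiplications
Strassen's algorithm: 7^(log2(16)) = 7^4 = 2401 multiplications
Difference: 1331 - 2401 = -1070 (Strassen uses MORE here due to padding overhead — for small or just-over-power-of-2 n, padding can outweigh the per-level savings)

Standard: 1331 multiplications (11^3). Strassen: 2401 multiplications (7^4, after padding to 16x16). Strassen reduces 8 recursive multiplications to 7 at each level.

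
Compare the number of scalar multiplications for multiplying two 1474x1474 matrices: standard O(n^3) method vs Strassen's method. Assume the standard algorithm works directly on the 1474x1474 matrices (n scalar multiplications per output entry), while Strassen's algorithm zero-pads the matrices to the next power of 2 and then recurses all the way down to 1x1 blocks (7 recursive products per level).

Matrix multiplication for 1474x1474 matrices:

Strassen's algorithm requires power-of-2 dimensions. Pad 1474x1474 to 2048x2048 (next power of 2).

Standard algorithm: 1474^3 = 3202524424 multiplications
Strassen's algorithm: 7^(log2(2048)) = 7^11 = 1977326743 multiplications
Savings: 3202524424 - 1977326743 = 1225197681 multiplications

Standard: 3202524424 multiplications (1474^3). Strassen: 1977326743 multiplications (7^11, after padding to 2048x2048). Strassen reduces 8 recursive multiplications to 7 at each level.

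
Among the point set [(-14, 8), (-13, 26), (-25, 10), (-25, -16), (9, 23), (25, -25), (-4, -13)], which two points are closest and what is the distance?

Computing all pairwise distances among 7 points:

d((-14, 8), (-13, 26)) = 18.0278
d((-14, 8), (-25, 10)) = 11.1803 <-- minimum
d((-14, 8), (-25, -16)) = 26.4008
d((-14, 8), (9, 23)) = 27.4591
d((-14, 8), (25, -25)) = 51.0882
d((-14, 8), (-4, -13)) = 23.2594
d((-13, 26), (-25, 10)) = 20.0
d((-13, 26), (-25, -16)) = 43.6807
d((-13, 26), (9, 23)) = 22.2036
d((-13, 26), (25, -25)) = 63.6003
d((-13, 26), (-4, -13)) = 40.025
d((-25, 10), (-25, -16)) = 26.0
d((-25, 10), (9, 23)) = 36.4005
d((-25, 10), (25, -25)) = 61.0328
d((-25, 10), (-4, -13)) = 31.1448
d((-25, -16), (9, 23)) = 51.7397
d((-25, -16), (25, -25)) = 50.8035
d((-25, -16), (-4, -13)) = 21.2132
d((9, 23), (25, -25)) = 50.5964
d((9, 23), (-4, -13)) = 38.2753
d((25, -25), (-4, -13)) = 31.3847

Closest pair: (-14, 8) and (-25, 10) with distance 11.1803

The closest pair is (-14, 8) and (-25, 10) with Euclidean distance 11.1803. For 7 points, brute-force pairwise comparison is shown above. For large n, the divide-and-conquer algorithm (sort by x, recurse on halves, check the dividing strip) achieves O(n log n).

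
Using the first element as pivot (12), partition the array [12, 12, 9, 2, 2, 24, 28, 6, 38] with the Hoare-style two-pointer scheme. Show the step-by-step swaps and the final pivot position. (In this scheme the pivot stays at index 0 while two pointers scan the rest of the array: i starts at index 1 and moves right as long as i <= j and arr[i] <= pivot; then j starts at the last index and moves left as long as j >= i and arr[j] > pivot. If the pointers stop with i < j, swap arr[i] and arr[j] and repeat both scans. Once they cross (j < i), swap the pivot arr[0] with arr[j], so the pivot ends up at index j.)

Hoare-style two-pointer partition with pivot = 12:

Initial array: [12, 12, 9, 2, 2, 24, 28, 6, 38]

Pointers start at i = 1, j = 8.
i stops at index 5 (arr[5]=24 > 12), j stops at index 7 (arr[7]=6 <= 12): swap arr[5] and arr[7], array becomes [12, 12, 9, 2, 2, 6, 28, 24, 38]
i ends at 6, j ends at 5: the pointers have crossed (j < i), so scanning stops.

Swap pivot arr[0] with arr[5] to place pivot at position 5: [6, 12, 9, 2, 2, 12, 28, 24, 38]
Pivot position: 5

After partitioning with pivot 12, the array becomes [6, 12, 9, 2, 2, 12, 28, 24, 38]. The pivot is placed at index 5. All elements to the left of the pivot are <= 12, and all elements to the right are > 12.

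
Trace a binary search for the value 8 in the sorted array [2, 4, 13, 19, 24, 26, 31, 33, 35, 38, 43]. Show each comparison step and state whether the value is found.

Binary search for 8 in [2, 4, 13, 19, 24, 26, 31, 33, 35, 38, 43]:

lo=0, hi=10, mid=5, arr[mid]=26 -> 26 > 8, search left half
lo=0, hi=4, mid=2, arr[mid]=13 -> 13 > 8, search left half
lo=0, hi=1, mid=0, arr[mid]=2 -> 2 < 8, search right half
lo=1, hi=1, mid=1, arr[mid]=4 -> 4 < 8, search right half
lo=2 > hi=1, target 8 not found

Binary search determines that 8 is not in the array after 4 comparisons. The search space was exhausted without finding the target.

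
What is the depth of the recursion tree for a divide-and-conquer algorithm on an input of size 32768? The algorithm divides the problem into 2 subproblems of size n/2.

For divide and conquer with division factor 2:

Problem sizes at each level:
Level 0: 32768
Level 1: 16384
Level 2: 8192
Level 3: 4096
Level 4: 2048
Level 5: 1024
Level 6: 512
Level 7: 256
Level 8: 128
Level 9: 64
Level 10: 32
Level 11: 16
Level 12: 8
Level 13: 4
Level 14: 2
Level 15: 1

The root is level 0 and the size-1 base case is level 15 (the tree spans levels 0 through 15, i.e. 16 levels counting the root), so the depth is the number of divisions: log_2(32768) = 15

The recursion tree depth is log_2(32768) = 15. At each level, the problem size is divided by 2, so it takes 15 divisions to reduce to a base case of size 1. The algorithm makes 2 recursive calls at each level.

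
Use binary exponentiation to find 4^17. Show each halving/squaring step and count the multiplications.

Computing 4^17 by squaring (build up from 4^1; each line after the first costs one multiplication):

4^1 = 4
4^2 = (4^1)^2 = 4^2 = 16
4^4 = (4^2)^2 = 16^2 = 256
4^8 = (4^4)^2 = 256^2 = 65536
4^16 = (4^8)^2 = 65536^2 = 4294967296
4^17 = 4 * 4^16 = 4 * 4294967296 = 17179869184

Result: 17179869184
Multiplications needed: 5 (5 lines after 4^1)

4^17 = 17179869184. Using exponentiation by squaring, this requires 5 multiplications. The key idea: if the exponent is even, square the half-power; if odd, multiply by the base once.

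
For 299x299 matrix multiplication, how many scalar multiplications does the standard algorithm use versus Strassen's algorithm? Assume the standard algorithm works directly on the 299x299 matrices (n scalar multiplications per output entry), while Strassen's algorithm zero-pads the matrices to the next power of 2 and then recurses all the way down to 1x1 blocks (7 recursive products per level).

Matrix multiplication for 299x299 matrices:

Strassen's algorithm requires power-of-2 dimensions. Pad 299x299 to 512x512 (next power of 2).

Standard algorithm: 299^3 = 26730899 multiplications
Strassen's algorithm: 7^(log2(512)) = 7^9 = 40353607 multiplications
Difference: 26730899 - 40353607 = -13622708 (Strassen uses MORE here due to padding overhead — for small or just-over-power-of-2 n, padding can outweigh the per-level savings)

Standard: 26730899 multiplications (299^3). Strassen: 40353607 multiplications (7^9, after padding to 512x512). Strassen reduces 8 recursive multiplications to 7 at each level.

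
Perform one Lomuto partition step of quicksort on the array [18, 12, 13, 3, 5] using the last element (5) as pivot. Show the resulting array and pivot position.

Lomuto partition with pivot = 5:

Initial array: [18, 12, 13, 3, 5]

arr[0]=18 > 5: no swap
arr[1]=12 > 5: no swap
arr[2]=13 > 5: no swap
arr[3]=3 <= 5: swap with position 0, array becomes [3, 12, 13, 18, 5]

Place pivot at position 1: [3, 5, 13, 18, 12]
Pivot position: 1

After partitioning with pivot 5, the array becomes [3, 5, 13, 18, 12]. The pivot is placed at index 1. All elements to the left of the pivot are <= 5, and all elements to the right are > 5.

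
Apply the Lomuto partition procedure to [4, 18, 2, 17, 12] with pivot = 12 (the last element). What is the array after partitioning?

Lomuto partition with pivot = 12:

Initial array: [4, 18, 2, 17, 12]

arr[0]=4 <= 12: swap with position 0, array becomes [4, 18, 2, 17, 12]
arr[1]=18 > 12: no swap
arr[2]=2 <= 12: swap with position 1, array becomes [4, 2, 18, 17, 12]
arr[3]=17 > 12: no swap

Place pivot at position 2: [4, 2, 12, 17, 18]
Pivot position: 2

After partitioning with pivot 12, the array becomes [4, 2, 12, 17, 18]. The pivot is placed at index 2. All elements to the left of the pivot are <= 12, and all elements to the right are > 12.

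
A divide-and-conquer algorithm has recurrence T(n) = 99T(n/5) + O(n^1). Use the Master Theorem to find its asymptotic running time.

Master Theorem for T(n) = 99T(n/5) + O(n^1):

a = 99, b = 5, c = 1
log_b(a) = log_5(99) = 2.8551

Case 1: c = 1 < log_5(99) = 2.8551
T(n) = O(n^(log_5 99))

For T(n) = 99T(n/5) + O(n^1): log_5(99) = 2.8551. This is Case 1 of the Master Theorem (c < log_b(a), work dominated by leaves), giving O(n^(log_5 99)).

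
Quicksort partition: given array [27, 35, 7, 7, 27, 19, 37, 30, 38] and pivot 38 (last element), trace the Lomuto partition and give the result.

Lomuto partition with pivot = 38:

Initial array: [27, 35, 7, 7, 27, 19, 37, 30, 38]

arr[0]=27 <= 38: swap with position 0, array becomes [27, 35, 7, 7, 27, 19, 37, 30, 38]
arr[1]=35 <= 38: swap with position 1, array becomes [27, 35, 7, 7, 27, 19, 37, 30, 38]
arr[2]=7 <= 38: swap with position 2, array becomes [27, 35, 7, 7, 27, 19, 37, 30, 38]
arr[3]=7 <= 38: swap with position 3, array becomes [27, 35, 7, 7, 27, 19, 37, 30, 38]
arr[4]=27 <= 38: swap with position 4, array becomes [27, 35, 7, 7, 27, 19, 37, 30, 38]
arr[5]=19 <= 38: swap with position 5, array becomes [27, 35, 7, 7, 27, 19, 37, 30, 38]
arr[6]=37 <= 38: swap with position 6, array becomes [27, 35, 7, 7, 27, 19, 37, 30, 38]
arr[7]=30 <= 38: swap with position 7, array becomes [27, 35, 7, 7, 27, 19, 37, 30, 38]

Place pivot at position 8: [27, 35, 7, 7, 27, 19, 37, 30, 38]
Pivot position: 8

After partitioning with pivot 38, the array becomes [27, 35, 7, 7, 27, 19, 37, 30, 38]. The pivot is placed at index 8. All elements to the left of the pivot are <= 38, and all elements to the right are > 38.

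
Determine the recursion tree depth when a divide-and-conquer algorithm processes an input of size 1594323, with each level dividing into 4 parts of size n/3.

For divide and conquer with division factor 3:

Problem sizes at each level:
Level 0: 1594323
Level 1: 531441
Level 2: 177147
Level 3: 59049
Level 4: 19683
Level 5: 6561
Level 6: 2187
Level 7: 729
Level 8: 243
Level 9: 81
Level 10: 27
Level 11: 9
Level 12: 3
Level 13: 1

The root is level 0 and the size-1 base case is level 13 (the tree spans levels 0 through 13, i.e. 14 levels counting the root), so the depth is the number of divisions: log_3(1594323) = 13

The recursion tree depth is log_3(1594323) = 13. At each level, the problem size is divided by 3, so it takes 13 divisions to reduce to a base case of size 1. The algorithm makes 4 recursive calls at each level.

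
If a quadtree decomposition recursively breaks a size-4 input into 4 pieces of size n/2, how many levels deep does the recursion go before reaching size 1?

For divide and conquer with division factor 2:

Problem sizes at each level:
Level 0: 4
Level 1: 2
Level 2: 1

The root is level 0 and the size-1 base case is level 2 (the tree spans levels 0 through 2, i.e. 3 levels counting the root), so the depth is the number of divisions: log_2(4) = 2

The recursion tree depth is log_2(4) = 2. At each level, the problem size is divided by 2, so it takes 2 divisions to reduce to a base case of size 1. The algorithm makes 4 recursive calls at each level.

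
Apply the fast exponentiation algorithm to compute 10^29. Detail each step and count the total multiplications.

Computing 10^29 by squaring (build up from 10^1; each line after the first costs one multiplication):

10^1 = 10
10^2 = (10^1)^2 = 10^2 = 100
10^3 = 10 * 10^2 = 10 * 100 = 1000
10^6 = (10^3)^2 = 1000^2 = 1000000
10^7 = 10 * 10^6 = 10 * 1000000 = 10000000
10^14 = (10^7)^2 = 10000000^2 = 100000000000000
10^28 = (10^14)^2 = 100000000000000^2 = 10000000000000000000000000000
10^29 = 10 * 10^28 = 10 * 10000000000000000000000000000 = 100000000000000000000000000000

Result: 100000000000000000000000000000
Multiplications needed: 7 (7 lines after 10^1)

10^29 = 100000000000000000000000000000. Using exponentiation by squaring, this requires 7 multiplications. The key idea: if the exponent is even, square the half-power; if odd, multiply by the base once.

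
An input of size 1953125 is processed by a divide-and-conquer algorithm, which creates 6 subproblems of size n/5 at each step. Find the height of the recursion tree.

For divide and conquer with division factor 5:

Problem sizes at each level:
Level 0: 1953125
Level 1: 390625
Level 2: 78125
Level 3: 15625
Level 4: 3125
Level 5: 625
Level 6: 125
Level 7: 25
Level 8: 5
Level 9: 1

The root is level 0 and the size-1 base case is level 9 (the tree spans levels 0 through 9, i.e. 10 levels counting the root), so the depth is the number of divisions: log_5(1953125) = 9

The recursion tree depth is log_5(1953125) = 9. At each level, the problem size is divided by 5, so it takes 9 divisions to reduce to a base case of size 1. The algorithm makes 6 recursive calls at each level.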